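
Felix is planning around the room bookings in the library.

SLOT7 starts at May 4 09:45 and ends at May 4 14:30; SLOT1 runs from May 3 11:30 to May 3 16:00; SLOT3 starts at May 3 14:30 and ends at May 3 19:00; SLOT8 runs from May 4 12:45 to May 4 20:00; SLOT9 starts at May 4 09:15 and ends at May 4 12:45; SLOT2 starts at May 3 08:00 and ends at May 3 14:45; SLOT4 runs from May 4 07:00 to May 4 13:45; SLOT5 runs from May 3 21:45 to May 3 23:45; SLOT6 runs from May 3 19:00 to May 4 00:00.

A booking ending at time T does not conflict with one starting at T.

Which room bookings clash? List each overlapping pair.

Sorted by start: SLOT2, SLOT1, SLOT3, SLOT6, SLOT5, SLOT4, SLOT9, SLOT7, SLOT8.
SLOT1 starts before SLOT2 ends → SLOT2 and SLOT1 overlap.
SLOT3 starts before SLOT2 ends → SLOT2 and SLOT3 overlap.
SLOT6 starts after SLOT2 ends, so SLOT2 has no further overlaps.
SLOT3 starts before SLOT1 ends → SLOT1 and SLOT3 overlap.
SLOT6 starts after SLOT1 ends, so SLOT1 has no further overlaps.
SLOT6 starts exactly when SLOT3 ends (back-to-back, no overlap), so SLOT3 has no further overlaps.
SLOT5 starts before SLOT6 ends → SLOT6 and SLOT5 overlap.
SLOT4 starts after SLOT6 ends, so SLOT6 has no further overlaps.
SLOT4 starts after SLOT5 ends, so SLOT5 has no further overlaps.
SLOT9 starts before SLOT4 ends → SLOT4 and SLOT9 overlap.
SLOT7 starts before SLOT4 ends → SLOT4 and SLOT7 overlap.
SLOT8 starts before SLOT4 ends → SLOT4 and SLOT8 overlap.
SLOT7 starts before SLOT9 ends → SLOT9 and SLOT7 overlap.
SLOT8 starts exactly when SLOT9 ends (back-to-back, no overlap).
SLOT8 starts before SLOT7 ends → SLOT7 and SLOT8 overlap.

SLOT1 & SLOT2, SLOT1 & SLOT3, SLOT2 & SLOT3, SLOT4 & SLOT7, SLOT4 & SLOT8, SLOT4 & SLOT9, SLOT5 & SLOT6, SLOT7 & SLOT8, SLOT7 & SLOT9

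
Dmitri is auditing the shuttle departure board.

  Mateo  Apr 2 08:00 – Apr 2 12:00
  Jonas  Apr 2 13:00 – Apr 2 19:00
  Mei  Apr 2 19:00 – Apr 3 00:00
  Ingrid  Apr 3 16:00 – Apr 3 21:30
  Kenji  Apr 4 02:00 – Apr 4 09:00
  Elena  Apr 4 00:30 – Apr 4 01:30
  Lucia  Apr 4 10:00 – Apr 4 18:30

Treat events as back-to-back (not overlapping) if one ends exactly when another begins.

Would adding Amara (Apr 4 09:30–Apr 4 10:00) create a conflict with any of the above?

No — it doesn't clash with anything

Mateo: ends Apr 2 12:00 at or before Amara starts Apr 4 09:30 → clear.
Jonas: ends Apr 2 19:00 at or before Amara starts Apr 4 09:30 → clear.
Mei: ends Apr 3 00:00 at or before Amara starts Apr 4 09:30 → clear.
Ingrid: ends Apr 3 21:30 at or before Amara starts Apr 4 09:30 → clear.
Elena: ends Apr 4 01:30 at or before Amara starts Apr 4 09:30 → clear.
Kenji: ends Apr 4 09:00 at or before Amara starts Apr 4 09:30 → clear.
Lucia: starts Apr 4 10:00 at or after Amara ends Apr 4 10:00 → clear.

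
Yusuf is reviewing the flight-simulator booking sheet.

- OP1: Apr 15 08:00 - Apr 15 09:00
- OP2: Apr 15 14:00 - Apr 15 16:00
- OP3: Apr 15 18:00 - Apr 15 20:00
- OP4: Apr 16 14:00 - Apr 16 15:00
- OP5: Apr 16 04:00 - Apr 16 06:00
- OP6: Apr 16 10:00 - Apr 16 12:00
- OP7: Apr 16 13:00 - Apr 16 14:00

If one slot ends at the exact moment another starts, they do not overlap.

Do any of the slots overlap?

Sorted by start: OP1, OP2, OP3, OP5, OP6, OP7, OP4.
OP2 starts after OP1 ends; OP1 is clear from here.
OP3 starts after OP2 ends; OP2 is clear from here.
OP5 starts after OP3 ends; OP3 is clear from here.
OP6 starts after OP5 ends; OP5 is clear from here.
OP7 starts after OP6 ends; OP6 is clear from here.
OP4 starts exactly when OP7 ends (back-to-back, no overlap).
Every pair is clear; the schedule has no overlaps.

No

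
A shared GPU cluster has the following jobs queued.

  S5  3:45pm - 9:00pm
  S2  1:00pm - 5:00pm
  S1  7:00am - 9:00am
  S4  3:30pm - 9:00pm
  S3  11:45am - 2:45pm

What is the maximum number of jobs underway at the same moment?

3

Walk through starts and ends in time order (an end at T is processed before a start at T):
7:00am start S1 → 1
9:00am end S1 → 0
11:45am start S3 → 1
1:00pm start S2 → 2
2:45pm end S3 → 1
3:30pm start S4 → 2
3:45pm start S5 → 3
5:00pm end S2 → 2
9:00pm end S4 → 1
9:00pm end S5 → 0
Peak is 3, at 3:45pm (S2, S4, S5).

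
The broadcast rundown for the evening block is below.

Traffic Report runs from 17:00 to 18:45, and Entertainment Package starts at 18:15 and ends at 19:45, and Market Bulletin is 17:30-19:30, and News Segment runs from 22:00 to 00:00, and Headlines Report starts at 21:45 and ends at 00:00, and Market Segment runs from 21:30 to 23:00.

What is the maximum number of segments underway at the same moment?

Sort all start/end points and keep a running count:
17:00 start Traffic Report → 1
17:30 start Market Bulletin → 2
18:15 start Entertainment Package → 3
18:45 end Traffic Report → 2
19:30 end Market Bulletin → 1
19:45 end Entertainment Package → 0
21:30 start Market Segment → 1
21:45 start Headlines Report → 2
22:00 start News Segment → 3
23:00 end Market Segment → 2
00:00 end Headlines Report → 1
00:00 end News Segment → 0
Peak is 3, at 18:15 (Entertainment Package, Market Bulletin, Traffic Report).

3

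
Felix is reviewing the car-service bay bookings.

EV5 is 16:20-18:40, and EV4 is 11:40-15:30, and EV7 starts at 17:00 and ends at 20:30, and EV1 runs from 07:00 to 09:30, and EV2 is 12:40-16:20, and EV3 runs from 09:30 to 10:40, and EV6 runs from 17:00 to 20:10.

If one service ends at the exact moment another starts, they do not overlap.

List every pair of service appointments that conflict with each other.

Sorted by start: EV1, EV3, EV4, EV2, EV5, EV6, EV7.
EV3 starts exactly when EV1 ends (back-to-back, no overlap), so nothing later overlaps EV1 either.
EV4 starts after EV3 ends, so nothing later overlaps EV3 either.
EV2 starts before EV4 ends → EV4 and EV2 overlap.
EV5 starts after EV4 ends, so nothing later overlaps EV4 either.
EV5 starts exactly when EV2 ends (back-to-back, no overlap), so nothing later overlaps EV2 either.
EV6 starts before EV5 ends → EV5 and EV6 overlap.
EV7 starts before EV5 ends → EV5 and EV7 overlap.
EV7 starts before EV6 ends → EV6 and EV7 overlap.

EV2 & EV4, EV5 & EV6, EV5 & EV7, EV6 & EV7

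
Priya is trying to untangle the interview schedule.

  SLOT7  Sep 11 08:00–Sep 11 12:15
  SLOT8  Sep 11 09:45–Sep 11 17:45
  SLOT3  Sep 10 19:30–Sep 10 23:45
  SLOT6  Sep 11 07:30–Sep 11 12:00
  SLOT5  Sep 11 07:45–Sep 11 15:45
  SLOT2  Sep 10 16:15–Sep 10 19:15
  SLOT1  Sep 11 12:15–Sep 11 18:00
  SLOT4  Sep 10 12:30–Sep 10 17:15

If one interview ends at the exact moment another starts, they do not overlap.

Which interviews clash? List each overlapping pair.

Sorted by start: SLOT4, SLOT2, SLOT3, SLOT6, SLOT5, SLOT7, SLOT8, SLOT1.
SLOT2 starts before SLOT4 ends → SLOT4 and SLOT2 overlap.
SLOT3 starts after SLOT4 ends, so SLOT4 has no further overlaps.
SLOT3 starts after SLOT2 ends, so SLOT2 has no further overlaps.
SLOT6 starts after SLOT3 ends, so SLOT3 has no further overlaps.
SLOT5 starts before SLOT6 ends → SLOT6 and SLOT5 overlap.
SLOT7 starts before SLOT6 ends → SLOT6 and SLOT7 overlap.
SLOT8 starts before SLOT6 ends → SLOT6 and SLOT8 overlap.
SLOT1 starts after SLOT6 ends.
SLOT7 starts before SLOT5 ends → SLOT5 and SLOT7 overlap.
SLOT8 starts before SLOT5 ends → SLOT5 and SLOT8 overlap.
SLOT1 starts before SLOT5 ends → SLOT5 and SLOT1 overlap.
SLOT8 starts before SLOT7 ends → SLOT7 and SLOT8 overlap.
SLOT1 starts exactly when SLOT7 ends (back-to-back, no overlap).
SLOT1 starts before SLOT8 ends → SLOT8 and SLOT1 overlap.

SLOT1 & SLOT5, SLOT1 & SLOT8, SLOT2 & SLOT4, SLOT5 & SLOT6, SLOT5 & SLOT7, SLOT5 & SLOT8, SLOT6 & SLOT7, SLOT6 & SLOT8, SLOT7 & SLOT8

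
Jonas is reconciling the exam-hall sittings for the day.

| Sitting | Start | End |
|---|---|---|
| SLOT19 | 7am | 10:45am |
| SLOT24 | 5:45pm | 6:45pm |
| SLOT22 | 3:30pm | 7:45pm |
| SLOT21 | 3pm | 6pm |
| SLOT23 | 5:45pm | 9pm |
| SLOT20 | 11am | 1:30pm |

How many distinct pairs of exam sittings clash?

6

Sorted by start: SLOT19, SLOT20, SLOT21, SLOT22, SLOT23, SLOT24.
SLOT20 starts after SLOT19 ends, so nothing later overlaps SLOT19 either.
SLOT21 starts after SLOT20 ends, so nothing later overlaps SLOT20 either.
SLOT22 starts before SLOT21 ends → SLOT21 and SLOT22 overlap.
SLOT23 starts before SLOT21 ends → SLOT21 and SLOT23 overlap.
SLOT24 starts before SLOT21 ends → SLOT21 and SLOT24 overlap.
SLOT23 starts before SLOT22 ends → SLOT22 and SLOT23 overlap.
SLOT24 starts before SLOT22 ends → SLOT22 and SLOT24 overlap.
SLOT24 starts before SLOT23 ends → SLOT23 and SLOT24 overlap.
Overlapping pairs: SLOT21 & SLOT22, SLOT21 & SLOT23, SLOT21 & SLOT24, SLOT22 & SLOT23, SLOT22 & SLOT24, SLOT23 & SLOT24 — 6 in total.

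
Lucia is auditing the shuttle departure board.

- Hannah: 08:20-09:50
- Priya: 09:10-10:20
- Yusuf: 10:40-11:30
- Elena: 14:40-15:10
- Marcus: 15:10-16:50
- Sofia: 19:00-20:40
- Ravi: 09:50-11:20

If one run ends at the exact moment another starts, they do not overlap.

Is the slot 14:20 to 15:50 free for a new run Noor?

Hannah: ends 09:50 at or before Noor starts 14:20 → clear.
Priya: ends 10:20 at or before Noor starts 14:20 → clear.
Ravi: ends 11:20 at or before Noor starts 14:20 → clear.
Yusuf: ends 11:30 at or before Noor starts 14:20 → clear.
Elena: starts 14:40 before Noor ends 15:50, and ends 15:10 after Noor starts 14:20 → overlap.
Marcus: starts 15:10 before Noor ends 15:50, and ends 16:50 after Noor starts 14:20 → overlap.
Sofia: starts 19:00 at or after Noor ends 15:50 → clear.
Noor overlaps Elena, Marcus.

No — it overlaps Elena, Marcus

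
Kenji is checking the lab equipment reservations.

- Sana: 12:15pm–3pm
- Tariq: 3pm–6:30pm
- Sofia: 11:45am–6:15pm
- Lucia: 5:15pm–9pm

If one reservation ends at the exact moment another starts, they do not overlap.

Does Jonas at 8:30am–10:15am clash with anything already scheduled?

No — it doesn't clash with anything

Sofia: starts 11:45am at or after Jonas ends 10:15am → clear.
Sana: starts 12:15pm at or after Jonas ends 10:15am → clear.
Tariq: starts 3pm at or after Jonas ends 10:15am → clear.
Lucia: starts 5:15pm at or after Jonas ends 10:15am → clear.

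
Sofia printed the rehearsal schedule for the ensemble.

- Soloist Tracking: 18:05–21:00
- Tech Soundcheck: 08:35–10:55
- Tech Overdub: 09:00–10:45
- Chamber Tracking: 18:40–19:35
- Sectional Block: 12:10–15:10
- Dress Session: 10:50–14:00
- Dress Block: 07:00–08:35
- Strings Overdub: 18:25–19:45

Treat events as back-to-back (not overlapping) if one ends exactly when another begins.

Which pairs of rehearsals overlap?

Chamber Tracking & Soloist Tracking, Chamber Tracking & Strings Overdub, Dress Session & Sectional Block, Dress Session & Tech Soundcheck, Soloist Tracking & Strings Overdub, Tech Overdub & Tech Soundcheck

Sorted by start: Dress Block, Tech Soundcheck, Tech Overdub, Dress Session, Sectional Block, Soloist Tracking, Strings Overdub, Chamber Tracking.
Tech Soundcheck starts exactly when Dress Block ends (back-to-back, no overlap); Dress Block is clear from here.
Tech Overdub starts before Tech Soundcheck ends → Tech Soundcheck and Tech Overdub overlap.
Dress Session starts before Tech Soundcheck ends → Tech Soundcheck and Dress Session overlap.
Sectional Block starts after Tech Soundcheck ends; Tech Soundcheck is clear from here.
Dress Session starts after Tech Overdub ends; Tech Overdub is clear from here.
Sectional Block starts before Dress Session ends → Dress Session and Sectional Block overlap.
Soloist Tracking starts after Dress Session ends; Dress Session is clear from here.
Soloist Tracking starts after Sectional Block ends; Sectional Block is clear from here.
Strings Overdub starts before Soloist Tracking ends → Soloist Tracking and Strings Overdub overlap.
Chamber Tracking starts before Soloist Tracking ends → Soloist Tracking and Chamber Tracking overlap.
Chamber Tracking starts before Strings Overdub ends → Strings Overdub and Chamber Tracking overlap.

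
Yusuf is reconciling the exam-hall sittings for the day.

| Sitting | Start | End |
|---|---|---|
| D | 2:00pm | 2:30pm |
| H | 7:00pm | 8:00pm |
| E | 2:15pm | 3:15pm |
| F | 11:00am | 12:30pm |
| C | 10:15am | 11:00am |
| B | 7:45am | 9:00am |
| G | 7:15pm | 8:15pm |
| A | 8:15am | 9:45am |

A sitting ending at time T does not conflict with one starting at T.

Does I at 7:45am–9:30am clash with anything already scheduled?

Yes — it overlaps A, B

B: starts 7:45am before I ends 9:30am, and ends 9:00am after I starts 7:45am → overlap.
A: starts 8:15am before I ends 9:30am, and ends 9:45am after I starts 7:45am → overlap.
C: starts 10:15am at or after I ends 9:30am → clear.
F: starts 11:00am at or after I ends 9:30am → clear.
D: starts 2:00pm at or after I ends 9:30am → clear.
E: starts 2:15pm at or after I ends 9:30am → clear.
H: starts 7:00pm at or after I ends 9:30am → clear.
G: starts 7:15pm at or after I ends 9:30am → clear.
I overlaps A, B.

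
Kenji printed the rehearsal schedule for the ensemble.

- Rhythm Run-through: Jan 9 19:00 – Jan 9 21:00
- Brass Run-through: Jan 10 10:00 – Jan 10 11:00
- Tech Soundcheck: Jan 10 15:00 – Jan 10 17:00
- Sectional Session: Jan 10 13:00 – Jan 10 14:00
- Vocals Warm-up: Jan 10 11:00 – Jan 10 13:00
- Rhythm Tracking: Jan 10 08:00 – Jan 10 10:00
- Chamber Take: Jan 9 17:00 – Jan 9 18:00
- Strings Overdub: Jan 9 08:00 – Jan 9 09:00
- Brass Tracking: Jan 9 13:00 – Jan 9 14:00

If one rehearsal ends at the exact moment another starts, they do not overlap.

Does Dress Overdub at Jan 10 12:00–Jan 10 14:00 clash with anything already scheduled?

Yes — it overlaps Sectional Session, Vocals Warm-up

Strings Overdub: ends Jan 9 09:00 at or before Dress Overdub starts Jan 10 12:00 → clear.
Brass Tracking: ends Jan 9 14:00 at or before Dress Overdub starts Jan 10 12:00 → clear.
Chamber Take: ends Jan 9 18:00 at or before Dress Overdub starts Jan 10 12:00 → clear.
Rhythm Run-through: ends Jan 9 21:00 at or before Dress Overdub starts Jan 10 12:00 → clear.
Rhythm Tracking: ends Jan 10 10:00 at or before Dress Overdub starts Jan 10 12:00 → clear.
Brass Run-through: ends Jan 10 11:00 at or before Dress Overdub starts Jan 10 12:00 → clear.
Vocals Warm-up: starts Jan 10 11:00 before Dress Overdub ends Jan 10 14:00, and ends Jan 10 13:00 after Dress Overdub starts Jan 10 12:00 → overlap.
Sectional Session: starts Jan 10 13:00 before Dress Overdub ends Jan 10 14:00, and ends Jan 10 14:00 after Dress Overdub starts Jan 10 12:00 → overlap.
Tech Soundcheck: starts Jan 10 15:00 at or after Dress Overdub ends Jan 10 14:00 → clear.
Dress Overdub overlaps Vocals Warm-up, Sectional Session.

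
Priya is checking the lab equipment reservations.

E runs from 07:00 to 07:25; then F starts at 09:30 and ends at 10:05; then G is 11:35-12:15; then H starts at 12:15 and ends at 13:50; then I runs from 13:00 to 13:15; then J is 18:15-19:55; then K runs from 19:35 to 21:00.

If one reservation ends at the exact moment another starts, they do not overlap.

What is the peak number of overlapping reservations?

2

Sweep the timeline, counting +1 at each start and −1 at each end (ends before starts at a tie):
07:00 start E → 1
07:25 end E → 0
09:30 start F → 1
10:05 end F → 0
11:35 start G → 1
12:15 end G → 0
12:15 start H → 1
13:00 start I → 2
13:15 end I → 1
13:50 end H → 0
18:15 start J → 1
19:35 start K → 2
19:55 end J → 1
21:00 end K → 0
Peak is 2, at 13:00 (H, I).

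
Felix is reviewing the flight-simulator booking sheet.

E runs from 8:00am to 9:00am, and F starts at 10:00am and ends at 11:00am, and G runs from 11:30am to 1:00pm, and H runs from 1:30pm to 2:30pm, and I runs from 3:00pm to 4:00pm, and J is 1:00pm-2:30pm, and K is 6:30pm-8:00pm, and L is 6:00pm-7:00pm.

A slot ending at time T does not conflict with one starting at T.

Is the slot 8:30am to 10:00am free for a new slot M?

E: starts 8:00am before M ends 10:00am, and ends 9:00am after M starts 8:30am → overlap.
F: starts 10:00am at or after M ends 10:00am → clear.
G: starts 11:30am at or after M ends 10:00am → clear.
J: starts 1:00pm at or after M ends 10:00am → clear.
H: starts 1:30pm at or after M ends 10:00am → clear.
I: starts 3:00pm at or after M ends 10:00am → clear.
L: starts 6:00pm at or after M ends 10:00am → clear.
K: starts 6:30pm at or after M ends 10:00am → clear.
M overlaps E.

No — it overlaps E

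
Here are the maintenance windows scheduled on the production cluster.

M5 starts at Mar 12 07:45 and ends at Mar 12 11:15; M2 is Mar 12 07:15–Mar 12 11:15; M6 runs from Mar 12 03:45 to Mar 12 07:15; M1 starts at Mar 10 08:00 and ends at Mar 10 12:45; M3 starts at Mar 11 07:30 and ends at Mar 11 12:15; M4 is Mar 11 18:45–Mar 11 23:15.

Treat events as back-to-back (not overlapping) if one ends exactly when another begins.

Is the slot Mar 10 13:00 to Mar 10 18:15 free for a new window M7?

M1: ends Mar 10 12:45 at or before M7 starts Mar 10 13:00 → clear.
M3: starts Mar 11 07:30 at or after M7 ends Mar 10 18:15 → clear.
M4: starts Mar 11 18:45 at or after M7 ends Mar 10 18:15 → clear.
M6: starts Mar 12 03:45 at or after M7 ends Mar 10 18:15 → clear.
M2: starts Mar 12 07:15 at or after M7 ends Mar 10 18:15 → clear.
M5: starts Mar 12 07:45 at or after M7 ends Mar 10 18:15 → clear.

Yes — the slot is free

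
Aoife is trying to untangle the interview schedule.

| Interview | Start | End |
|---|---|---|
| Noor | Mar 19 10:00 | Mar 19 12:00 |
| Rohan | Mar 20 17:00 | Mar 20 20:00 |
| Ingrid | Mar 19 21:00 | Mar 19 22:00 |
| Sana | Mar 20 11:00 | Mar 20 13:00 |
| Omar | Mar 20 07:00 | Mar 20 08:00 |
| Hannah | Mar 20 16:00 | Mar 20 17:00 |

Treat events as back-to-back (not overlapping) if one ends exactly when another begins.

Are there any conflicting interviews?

No

Check each pair: they overlap iff neither finishes before the other starts.
Sorted by start: Noor, Ingrid, Omar, Sana, Hannah, Rohan.
Ingrid starts after Noor ends, so nothing later overlaps Noor either.
Omar starts after Ingrid ends, so nothing later overlaps Ingrid either.
Sana starts after Omar ends, so nothing later overlaps Omar either.
Hannah starts after Sana ends, so nothing later overlaps Sana either.
Rohan starts exactly when Hannah ends (back-to-back, no overlap).
Every pair is clear; the schedule has no overlaps.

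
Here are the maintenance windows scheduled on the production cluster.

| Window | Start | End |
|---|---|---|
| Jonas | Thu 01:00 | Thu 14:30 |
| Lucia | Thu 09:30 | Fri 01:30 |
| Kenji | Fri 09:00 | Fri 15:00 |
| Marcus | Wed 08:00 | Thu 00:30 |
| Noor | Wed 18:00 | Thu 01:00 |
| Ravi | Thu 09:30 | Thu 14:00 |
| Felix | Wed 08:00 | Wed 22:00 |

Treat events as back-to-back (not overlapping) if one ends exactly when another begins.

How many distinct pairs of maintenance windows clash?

Sorted by start: Felix, Marcus, Noor, Jonas, Lucia, Ravi, Kenji.
Marcus starts before Felix ends → Felix and Marcus overlap.
Noor starts before Felix ends → Felix and Noor overlap.
Jonas starts after Felix ends, so nothing later overlaps Felix either.
Noor starts before Marcus ends → Marcus and Noor overlap.
Jonas starts after Marcus ends, so nothing later overlaps Marcus either.
Jonas starts exactly when Noor ends (back-to-back, no overlap), so nothing later overlaps Noor either.
Lucia starts before Jonas ends → Jonas and Lucia overlap.
Ravi starts before Jonas ends → Jonas and Ravi overlap.
Kenji starts after Jonas ends.
Ravi starts before Lucia ends → Lucia and Ravi overlap.
Kenji starts after Lucia ends.
Kenji starts after Ravi ends.
Overlapping pairs: Felix & Marcus, Felix & Noor, Jonas & Lucia, Jonas & Ravi, Lucia & Ravi, Marcus & Noor — 6 in total.

6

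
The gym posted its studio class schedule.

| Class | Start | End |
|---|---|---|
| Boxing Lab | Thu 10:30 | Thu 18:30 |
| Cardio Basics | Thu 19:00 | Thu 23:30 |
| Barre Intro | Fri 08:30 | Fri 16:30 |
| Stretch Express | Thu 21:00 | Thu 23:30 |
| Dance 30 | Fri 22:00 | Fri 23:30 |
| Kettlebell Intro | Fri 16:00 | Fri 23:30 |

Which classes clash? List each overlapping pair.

Barre Intro & Kettlebell Intro, Cardio Basics & Stretch Express, Dance 30 & Kettlebell Intro

Two intervals overlap when each starts before the other ends.
Sorted by start: Boxing Lab, Cardio Basics, Stretch Express, Barre Intro, Kettlebell Intro, Dance 30.
Cardio Basics starts after Boxing Lab ends, so nothing later overlaps Boxing Lab either.
Stretch Express starts before Cardio Basics ends → Cardio Basics and Stretch Express overlap.
Barre Intro starts after Cardio Basics ends, so nothing later overlaps Cardio Basics either.
Barre Intro starts after Stretch Express ends, so nothing later overlaps Stretch Express either.
Kettlebell Intro starts before Barre Intro ends → Barre Intro and Kettlebell Intro overlap.
Dance 30 starts after Barre Intro ends.
Dance 30 starts before Kettlebell Intro ends → Kettlebell Intro and Dance 30 overlap.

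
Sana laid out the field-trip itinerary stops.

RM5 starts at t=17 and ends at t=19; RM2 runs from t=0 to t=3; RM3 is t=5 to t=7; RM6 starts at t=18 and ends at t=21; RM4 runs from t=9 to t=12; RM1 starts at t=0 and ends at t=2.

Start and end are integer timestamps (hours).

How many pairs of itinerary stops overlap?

Sorted by start: RM1, RM2, RM3, RM4, RM5, RM6.
RM2 starts before RM1 ends → RM1 and RM2 overlap.
RM3 starts after RM1 ends, so nothing later overlaps RM1 either.
RM3 starts after RM2 ends, so nothing later overlaps RM2 either.
RM4 starts after RM3 ends, so nothing later overlaps RM3 either.
RM5 starts after RM4 ends, so nothing later overlaps RM4 either.
RM6 starts before RM5 ends → RM5 and RM6 overlap.
Overlapping pairs: RM1 & RM2, RM5 & RM6 — 2 in total.

2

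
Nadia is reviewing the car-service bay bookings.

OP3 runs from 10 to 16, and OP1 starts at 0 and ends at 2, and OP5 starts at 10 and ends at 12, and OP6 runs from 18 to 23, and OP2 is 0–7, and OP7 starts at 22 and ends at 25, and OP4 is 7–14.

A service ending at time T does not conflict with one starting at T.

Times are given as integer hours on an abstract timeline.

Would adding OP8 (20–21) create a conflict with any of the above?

Yes — it overlaps OP6

OP1: ends 2 at or before OP8 starts 20 → clear.
OP2: ends 7 at or before OP8 starts 20 → clear.
OP4: ends 14 at or before OP8 starts 20 → clear.
OP3: ends 16 at or before OP8 starts 20 → clear.
OP5: ends 12 at or before OP8 starts 20 → clear.
OP6: starts 18 before OP8 ends 21, and ends 23 after OP8 starts 20 → overlap.
OP7: starts 22 at or after OP8 ends 21 → clear.
OP8 overlaps OP6.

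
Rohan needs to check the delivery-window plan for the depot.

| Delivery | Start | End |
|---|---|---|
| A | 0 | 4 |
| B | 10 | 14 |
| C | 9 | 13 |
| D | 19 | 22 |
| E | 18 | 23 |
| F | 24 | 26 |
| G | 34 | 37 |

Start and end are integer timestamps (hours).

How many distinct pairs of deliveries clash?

Sorted by start: A, C, B, E, D, F, G.
C starts after A ends — done with A.
B starts before C ends → C and B overlap.
E starts after C ends — done with C.
E starts after B ends — done with B.
D starts before E ends → E and D overlap.
F starts after E ends — done with E.
F starts after D ends — done with D.
G starts after F ends.
Overlapping pairs: B & C, D & E — 2 in total.

2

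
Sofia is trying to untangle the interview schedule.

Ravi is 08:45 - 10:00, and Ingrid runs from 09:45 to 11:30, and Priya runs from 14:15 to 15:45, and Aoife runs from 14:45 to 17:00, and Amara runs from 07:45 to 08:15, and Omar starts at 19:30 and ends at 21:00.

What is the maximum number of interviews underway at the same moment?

2

Walk through starts and ends in time order (an end at T is processed before a start at T):
07:45 start Amara → 1
08:15 end Amara → 0
08:45 start Ravi → 1
09:45 start Ingrid → 2
10:00 end Ravi → 1
11:30 end Ingrid → 0
14:15 start Priya → 1
14:45 start Aoife → 2
15:45 end Priya → 1
17:00 end Aoife → 0
19:30 start Omar → 1
21:00 end Omar → 0
Peak is 2, at 09:45 (Ingrid, Ravi).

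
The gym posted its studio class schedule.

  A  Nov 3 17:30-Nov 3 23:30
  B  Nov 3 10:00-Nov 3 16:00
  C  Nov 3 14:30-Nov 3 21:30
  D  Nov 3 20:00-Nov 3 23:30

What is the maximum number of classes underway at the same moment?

Sort all start/end points and keep a running count:
Nov 3 10:00 start B → 1
Nov 3 14:30 start C → 2
Nov 3 16:00 end B → 1
Nov 3 17:30 start A → 2
Nov 3 20:00 start D → 3
Nov 3 21:30 end C → 2
Nov 3 23:30 end A → 1
Nov 3 23:30 end D → 0
Peak is 3, at Nov 3 20:00 (A, C, D).

3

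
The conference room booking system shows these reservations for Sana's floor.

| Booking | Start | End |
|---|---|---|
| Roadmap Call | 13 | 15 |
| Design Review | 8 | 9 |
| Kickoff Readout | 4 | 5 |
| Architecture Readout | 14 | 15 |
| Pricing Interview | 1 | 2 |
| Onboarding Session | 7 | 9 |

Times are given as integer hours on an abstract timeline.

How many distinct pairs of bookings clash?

Two intervals overlap when each starts before the other ends.
Sorted by start: Pricing Interview, Kickoff Readout, Onboarding Session, Design Review, Roadmap Call, Architecture Readout.
Kickoff Readout starts after Pricing Interview ends, so Pricing Interview has no further overlaps.
Onboarding Session starts after Kickoff Readout ends, so Kickoff Readout has no further overlaps.
Design Review starts before Onboarding Session ends → Onboarding Session and Design Review overlap.
Roadmap Call starts after Onboarding Session ends, so Onboarding Session has no further overlaps.
Roadmap Call starts after Design Review ends, so Design Review has no further overlaps.
Architecture Readout starts before Roadmap Call ends → Roadmap Call and Architecture Readout overlap.
Overlapping pairs: Architecture Readout & Roadmap Call, Design Review & Onboarding Session — 2 in total.

2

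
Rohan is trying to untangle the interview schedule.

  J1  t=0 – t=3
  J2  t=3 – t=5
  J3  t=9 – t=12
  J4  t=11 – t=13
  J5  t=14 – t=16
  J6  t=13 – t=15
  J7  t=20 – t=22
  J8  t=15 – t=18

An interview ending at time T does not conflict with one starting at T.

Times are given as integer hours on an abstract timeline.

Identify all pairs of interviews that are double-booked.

Sorted by start: J1, J2, J3, J4, J6, J5, J8, J7.
J2 starts exactly when J1 ends (back-to-back, no overlap); J1 is clear from here.
J3 starts after J2 ends; J2 is clear from here.
J4 starts before J3 ends → J3 and J4 overlap.
J6 starts after J3 ends; J3 is clear from here.
J6 starts exactly when J4 ends (back-to-back, no overlap); J4 is clear from here.
J5 starts before J6 ends → J6 and J5 overlap.
J8 starts exactly when J6 ends (back-to-back, no overlap); J6 is clear from here.
J8 starts before J5 ends → J5 and J8 overlap.
J7 starts after J5 ends.
J7 starts after J8 ends.

J3 & J4, J5 & J6, J5 & J8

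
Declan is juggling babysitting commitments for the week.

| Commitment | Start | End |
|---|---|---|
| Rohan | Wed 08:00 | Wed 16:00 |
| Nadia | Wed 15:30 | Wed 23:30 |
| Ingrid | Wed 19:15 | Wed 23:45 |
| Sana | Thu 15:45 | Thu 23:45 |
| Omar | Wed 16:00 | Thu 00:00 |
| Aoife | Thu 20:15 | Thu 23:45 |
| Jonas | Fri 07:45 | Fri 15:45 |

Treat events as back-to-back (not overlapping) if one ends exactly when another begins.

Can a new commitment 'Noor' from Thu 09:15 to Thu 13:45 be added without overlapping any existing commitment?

Rohan: ends Wed 16:00 at or before Noor starts Thu 09:15 → clear.
Nadia: ends Wed 23:30 at or before Noor starts Thu 09:15 → clear.
Omar: ends Thu 00:00 at or before Noor starts Thu 09:15 → clear.
Ingrid: ends Wed 23:45 at or before Noor starts Thu 09:15 → clear.
Sana: starts Thu 15:45 at or after Noor ends Thu 13:45 → clear.
Aoife: starts Thu 20:15 at or after Noor ends Thu 13:45 → clear.
Jonas: starts Fri 07:45 at or after Noor ends Thu 13:45 → clear.

Yes — the slot is free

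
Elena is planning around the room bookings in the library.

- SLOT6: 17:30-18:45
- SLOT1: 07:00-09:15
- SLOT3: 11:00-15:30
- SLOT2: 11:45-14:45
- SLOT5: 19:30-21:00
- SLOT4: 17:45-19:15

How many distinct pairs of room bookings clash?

2

Sorted by start: SLOT1, SLOT3, SLOT2, SLOT6, SLOT4, SLOT5.
SLOT3 starts after SLOT1 ends, so SLOT1 has no further overlaps.
SLOT2 starts before SLOT3 ends → SLOT3 and SLOT2 overlap.
SLOT6 starts after SLOT3 ends, so SLOT3 has no further overlaps.
SLOT6 starts after SLOT2 ends, so SLOT2 has no further overlaps.
SLOT4 starts before SLOT6 ends → SLOT6 and SLOT4 overlap.
SLOT5 starts after SLOT6 ends.
SLOT5 starts after SLOT4 ends.
Overlapping pairs: SLOT2 & SLOT3, SLOT4 & SLOT6 — 2 in total.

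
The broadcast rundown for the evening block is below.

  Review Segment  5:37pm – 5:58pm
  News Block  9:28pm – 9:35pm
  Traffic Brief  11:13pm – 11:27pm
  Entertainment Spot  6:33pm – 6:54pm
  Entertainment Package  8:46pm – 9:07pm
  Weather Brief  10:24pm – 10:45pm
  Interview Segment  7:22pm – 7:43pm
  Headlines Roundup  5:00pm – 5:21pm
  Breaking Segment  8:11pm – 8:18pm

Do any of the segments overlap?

No

Sorted by start: Headlines Roundup, Review Segment, Entertainment Spot, Interview Segment, Breaking Segment, Entertainment Package, News Block, Weather Brief, Traffic Brief.
Review Segment starts after Headlines Roundup ends, so nothing later overlaps Headlines Roundup either.
Entertainment Spot starts after Review Segment ends, so nothing later overlaps Review Segment either.
Interview Segment starts after Entertainment Spot ends, so nothing later overlaps Entertainment Spot either.
Breaking Segment starts after Interview Segment ends, so nothing later overlaps Interview Segment either.
Entertainment Package starts after Breaking Segment ends, so nothing later overlaps Breaking Segment either.
News Block starts after Entertainment Package ends, so nothing later overlaps Entertainment Package either.
Weather Brief starts after News Block ends, so nothing later overlaps News Block either.
Traffic Brief starts after Weather Brief ends.
Every pair is clear; the schedule has no overlaps.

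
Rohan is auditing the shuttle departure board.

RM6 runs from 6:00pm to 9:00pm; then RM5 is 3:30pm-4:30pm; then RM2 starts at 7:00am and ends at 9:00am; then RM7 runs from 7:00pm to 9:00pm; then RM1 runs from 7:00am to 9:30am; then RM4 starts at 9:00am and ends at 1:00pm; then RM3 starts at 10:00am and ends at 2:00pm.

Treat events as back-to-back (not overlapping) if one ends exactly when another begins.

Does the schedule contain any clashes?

Sorted by start: RM1, RM2, RM4, RM3, RM5, RM6, RM7.
RM2 starts before RM1 ends → RM1 and RM2 overlap.
That's a conflict, so the schedule is not conflict-free.

Yes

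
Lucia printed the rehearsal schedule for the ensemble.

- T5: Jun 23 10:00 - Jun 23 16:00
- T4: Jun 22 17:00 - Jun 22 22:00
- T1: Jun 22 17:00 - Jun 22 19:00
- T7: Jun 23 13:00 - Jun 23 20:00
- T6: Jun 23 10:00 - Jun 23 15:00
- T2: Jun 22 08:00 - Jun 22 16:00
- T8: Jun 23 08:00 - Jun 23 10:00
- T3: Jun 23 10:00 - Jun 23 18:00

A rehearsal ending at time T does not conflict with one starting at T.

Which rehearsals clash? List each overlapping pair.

T1 & T4, T3 & T5, T3 & T6, T3 & T7, T5 & T6, T5 & T7, T6 & T7

Sorted by start: T2, T1, T4, T8, T3, T5, T6, T7.
T1 starts after T2 ends, so nothing later overlaps T2 either.
T4 starts before T1 ends → T1 and T4 overlap.
T8 starts after T1 ends, so nothing later overlaps T1 either.
T8 starts after T4 ends, so nothing later overlaps T4 either.
T3 starts exactly when T8 ends (back-to-back, no overlap), so nothing later overlaps T8 either.
T5 starts before T3 ends → T3 and T5 overlap.
T6 starts before T3 ends → T3 and T6 overlap.
T7 starts before T3 ends → T3 and T7 overlap.
T6 starts before T5 ends → T5 and T6 overlap.
T7 starts before T5 ends → T5 and T7 overlap.
T7 starts before T6 ends → T6 and T7 overlap.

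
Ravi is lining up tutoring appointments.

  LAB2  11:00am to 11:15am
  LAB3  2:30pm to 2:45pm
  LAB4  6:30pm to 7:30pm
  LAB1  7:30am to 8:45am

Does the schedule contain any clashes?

Sorted by start: LAB1, LAB2, LAB3, LAB4.
LAB2 starts after LAB1 ends, so LAB1 has no further overlaps.
LAB3 starts after LAB2 ends, so LAB2 has no further overlaps.
LAB4 starts after LAB3 ends.
Every pair is clear; the schedule has no overlaps.

No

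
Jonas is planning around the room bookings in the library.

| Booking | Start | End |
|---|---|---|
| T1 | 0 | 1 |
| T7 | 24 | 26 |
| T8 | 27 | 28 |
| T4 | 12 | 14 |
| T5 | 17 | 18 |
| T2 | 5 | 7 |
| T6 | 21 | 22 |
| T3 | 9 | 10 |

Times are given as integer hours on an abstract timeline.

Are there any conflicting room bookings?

Sorted by start: T1, T2, T3, T4, T5, T6, T7, T8.
T2 starts after T1 ends — done with T1.
T3 starts after T2 ends — done with T2.
T4 starts after T3 ends — done with T3.
T5 starts after T4 ends — done with T4.
T6 starts after T5 ends — done with T5.
T7 starts after T6 ends — done with T6.
T8 starts after T7 ends.
Every pair is clear; the schedule has no overlaps.

No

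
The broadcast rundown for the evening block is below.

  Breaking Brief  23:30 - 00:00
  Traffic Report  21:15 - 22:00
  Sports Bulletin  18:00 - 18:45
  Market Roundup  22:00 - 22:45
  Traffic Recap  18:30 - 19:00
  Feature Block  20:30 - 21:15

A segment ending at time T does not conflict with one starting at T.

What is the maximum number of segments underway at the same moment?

2

Sort all start/end points and keep a running count:
18:00 start Sports Bulletin → 1
18:30 start Traffic Recap → 2
18:45 end Sports Bulletin → 1
19:00 end Traffic Recap → 0
20:30 start Feature Block → 1
21:15 end Feature Block → 0
21:15 start Traffic Report → 1
22:00 end Traffic Report → 0
22:00 start Market Roundup → 1
22:45 end Market Roundup → 0
23:30 start Breaking Brief → 1
00:00 end Breaking Brief → 0
Peak is 2, at 18:30 (Sports Bulletin, Traffic Recap).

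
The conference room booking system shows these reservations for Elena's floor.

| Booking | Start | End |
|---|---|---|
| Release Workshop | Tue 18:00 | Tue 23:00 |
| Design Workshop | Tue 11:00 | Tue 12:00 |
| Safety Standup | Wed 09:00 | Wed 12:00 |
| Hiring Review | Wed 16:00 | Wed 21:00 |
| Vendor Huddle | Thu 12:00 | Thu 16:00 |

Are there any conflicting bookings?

Two intervals overlap when each starts before the other ends.
Sorted by start: Design Workshop, Release Workshop, Safety Standup, Hiring Review, Vendor Huddle.
Release Workshop starts after Design Workshop ends, so nothing later overlaps Design Workshop either.
Safety Standup starts after Release Workshop ends, so nothing later overlaps Release Workshop either.
Hiring Review starts after Safety Standup ends, so nothing later overlaps Safety Standup either.
Vendor Huddle starts after Hiring Review ends.
Every pair is clear; the schedule has no overlaps.

No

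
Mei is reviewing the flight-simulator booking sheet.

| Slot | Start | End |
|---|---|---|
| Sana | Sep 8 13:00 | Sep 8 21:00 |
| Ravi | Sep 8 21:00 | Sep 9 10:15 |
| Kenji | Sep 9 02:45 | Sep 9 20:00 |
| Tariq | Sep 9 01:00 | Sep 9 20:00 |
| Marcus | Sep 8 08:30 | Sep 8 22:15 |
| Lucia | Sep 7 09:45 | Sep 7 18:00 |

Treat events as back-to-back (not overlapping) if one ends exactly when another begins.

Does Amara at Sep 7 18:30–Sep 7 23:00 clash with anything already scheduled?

Lucia: ends Sep 7 18:00 at or before Amara starts Sep 7 18:30 → clear.
Marcus: starts Sep 8 08:30 at or after Amara ends Sep 7 23:00 → clear.
Sana: starts Sep 8 13:00 at or after Amara ends Sep 7 23:00 → clear.
Ravi: starts Sep 8 21:00 at or after Amara ends Sep 7 23:00 → clear.
Tariq: starts Sep 9 01:00 at or after Amara ends Sep 7 23:00 → clear.
Kenji: starts Sep 9 02:45 at or after Amara ends Sep 7 23:00 → clear.

No — it doesn't clash with anything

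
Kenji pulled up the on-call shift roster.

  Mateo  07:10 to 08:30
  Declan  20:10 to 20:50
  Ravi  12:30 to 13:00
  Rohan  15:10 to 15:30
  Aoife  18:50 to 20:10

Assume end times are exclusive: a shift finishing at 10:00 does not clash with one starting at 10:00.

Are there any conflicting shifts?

No

Check each pair: they overlap iff neither finishes before the other starts.
Sorted by start: Mateo, Ravi, Rohan, Aoife, Declan.
Ravi starts after Mateo ends, so nothing later overlaps Mateo either.
Rohan starts after Ravi ends, so nothing later overlaps Ravi either.
Aoife starts after Rohan ends, so nothing later overlaps Rohan either.
Declan starts exactly when Aoife ends (back-to-back, no overlap).
Every pair is clear; the schedule has no overlaps.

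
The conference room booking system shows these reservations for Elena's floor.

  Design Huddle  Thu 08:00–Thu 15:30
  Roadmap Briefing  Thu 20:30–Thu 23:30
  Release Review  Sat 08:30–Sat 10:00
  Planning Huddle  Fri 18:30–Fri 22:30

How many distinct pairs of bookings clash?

Sorted by start: Design Huddle, Roadmap Briefing, Planning Huddle, Release Review.
Roadmap Briefing starts after Design Huddle ends; Design Huddle is clear from here.
Planning Huddle starts after Roadmap Briefing ends; Roadmap Briefing is clear from here.
Release Review starts after Planning Huddle ends.
No pair overlaps.

0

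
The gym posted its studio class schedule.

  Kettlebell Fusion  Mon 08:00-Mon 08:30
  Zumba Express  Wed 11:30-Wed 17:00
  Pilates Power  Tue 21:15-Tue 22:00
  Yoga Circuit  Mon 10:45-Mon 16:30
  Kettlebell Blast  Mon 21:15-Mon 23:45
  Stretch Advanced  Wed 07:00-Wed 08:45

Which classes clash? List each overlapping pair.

none

Check each pair: they overlap iff neither finishes before the other starts.
Sorted by start: Kettlebell Fusion, Yoga Circuit, Kettlebell Blast, Pilates Power, Stretch Advanced, Zumba Express.
Yoga Circuit starts after Kettlebell Fusion ends; Kettlebell Fusion is clear from here.
Kettlebell Blast starts after Yoga Circuit ends; Yoga Circuit is clear from here.
Pilates Power starts after Kettlebell Blast ends; Kettlebell Blast is clear from here.
Stretch Advanced starts after Pilates Power ends; Pilates Power is clear from here.
Zumba Express starts after Stretch Advanced ends.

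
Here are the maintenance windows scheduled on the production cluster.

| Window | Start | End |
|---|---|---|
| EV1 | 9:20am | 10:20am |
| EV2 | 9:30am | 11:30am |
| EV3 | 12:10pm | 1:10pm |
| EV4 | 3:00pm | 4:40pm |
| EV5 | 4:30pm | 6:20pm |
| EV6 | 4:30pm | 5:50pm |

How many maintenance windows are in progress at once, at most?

Sort all start/end points and keep a running count:
9:20am start EV1 → 1
9:30am start EV2 → 2
10:20am end EV1 → 1
11:30am end EV2 → 0
12:10pm start EV3 → 1
1:10pm end EV3 → 0
3:00pm start EV4 → 1
4:30pm start EV5 → 2
4:30pm start EV6 → 3
4:40pm end EV4 → 2
5:50pm end EV6 → 1
6:20pm end EV5 → 0
Peak is 3, at 4:30pm (EV4, EV5, EV6).

3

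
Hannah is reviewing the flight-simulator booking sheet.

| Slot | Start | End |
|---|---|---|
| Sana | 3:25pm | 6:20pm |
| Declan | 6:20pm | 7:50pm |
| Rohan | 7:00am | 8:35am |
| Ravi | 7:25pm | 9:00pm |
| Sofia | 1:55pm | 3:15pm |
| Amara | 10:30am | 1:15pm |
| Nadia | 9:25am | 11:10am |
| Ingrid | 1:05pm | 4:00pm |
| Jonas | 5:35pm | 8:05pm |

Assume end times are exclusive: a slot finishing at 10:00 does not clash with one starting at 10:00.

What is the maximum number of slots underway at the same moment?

3

Sweep the timeline, counting +1 at each start and −1 at each end (ends before starts at a tie):
7:00am start Rohan → 1
8:35am end Rohan → 0
9:25am start Nadia → 1
10:30am start Amara → 2
11:10am end Nadia → 1
1:05pm start Ingrid → 2
1:15pm end Amara → 1
1:55pm start Sofia → 2
3:15pm end Sofia → 1
3:25pm start Sana → 2
4:00pm end Ingrid → 1
5:35pm start Jonas → 2
6:20pm end Sana → 1
6:20pm start Declan → 2
7:25pm start Ravi → 3
7:50pm end Declan → 2
8:05pm end Jonas → 1
9:00pm end Ravi → 0
Peak is 3, at 7:25pm (Declan, Jonas, Ravi).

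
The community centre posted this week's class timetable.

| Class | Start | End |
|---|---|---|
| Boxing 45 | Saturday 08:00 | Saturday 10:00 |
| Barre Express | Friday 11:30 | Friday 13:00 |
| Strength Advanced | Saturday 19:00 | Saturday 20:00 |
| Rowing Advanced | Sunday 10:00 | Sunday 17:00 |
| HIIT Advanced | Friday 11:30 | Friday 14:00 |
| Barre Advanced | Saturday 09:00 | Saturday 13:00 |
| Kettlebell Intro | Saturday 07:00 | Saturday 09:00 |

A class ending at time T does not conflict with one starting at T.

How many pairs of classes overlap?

Sorted by start: Barre Express, HIIT Advanced, Kettlebell Intro, Boxing 45, Barre Advanced, Strength Advanced, Rowing Advanced.
HIIT Advanced starts before Barre Express ends → Barre Express and HIIT Advanced overlap.
Kettlebell Intro starts after Barre Express ends, so nothing later overlaps Barre Express either.
Kettlebell Intro starts after HIIT Advanced ends, so nothing later overlaps HIIT Advanced either.
Boxing 45 starts before Kettlebell Intro ends → Kettlebell Intro and Boxing 45 overlap.
Barre Advanced starts exactly when Kettlebell Intro ends (back-to-back, no overlap), so nothing later overlaps Kettlebell Intro either.
Barre Advanced starts before Boxing 45 ends → Boxing 45 and Barre Advanced overlap.
Strength Advanced starts after Boxing 45 ends, so nothing later overlaps Boxing 45 either.
Strength Advanced starts after Barre Advanced ends, so nothing later overlaps Barre Advanced either.
Rowing Advanced starts after Strength Advanced ends.
Overlapping pairs: Barre Advanced & Boxing 45, Barre Express & HIIT Advanced, Boxing 45 & Kettlebell Intro — 3 in total.

3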